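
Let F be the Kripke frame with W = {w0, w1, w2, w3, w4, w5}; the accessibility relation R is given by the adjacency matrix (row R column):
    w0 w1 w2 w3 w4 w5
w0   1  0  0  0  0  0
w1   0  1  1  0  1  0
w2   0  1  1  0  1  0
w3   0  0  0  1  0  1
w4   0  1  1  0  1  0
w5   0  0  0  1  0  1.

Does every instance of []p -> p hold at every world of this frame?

Yes

By correspondence theory, T is valid on a frame iff R is reflexive.
Reflexive: yes — every world is R-related to itself.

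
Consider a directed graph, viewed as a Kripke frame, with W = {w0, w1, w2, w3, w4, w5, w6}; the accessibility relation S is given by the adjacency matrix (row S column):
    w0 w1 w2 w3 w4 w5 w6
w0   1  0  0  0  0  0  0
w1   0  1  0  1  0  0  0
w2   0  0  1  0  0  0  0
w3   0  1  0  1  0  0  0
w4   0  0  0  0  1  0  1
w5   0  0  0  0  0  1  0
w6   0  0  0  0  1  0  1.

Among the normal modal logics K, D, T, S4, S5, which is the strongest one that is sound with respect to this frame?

Serial (axiom D): yes — every world has a successor (e.g. w0 S w0).
Reflexive (axiom T): yes — every world is S-related to itself.
Transitive (axiom 4): yes — every two-step S-path is closed by a direct edge.
Euclidean (axiom 5): yes — any two successors of a common world are S-related.
So F validates K, D, T, S4, S5. The strongest is S5.

S5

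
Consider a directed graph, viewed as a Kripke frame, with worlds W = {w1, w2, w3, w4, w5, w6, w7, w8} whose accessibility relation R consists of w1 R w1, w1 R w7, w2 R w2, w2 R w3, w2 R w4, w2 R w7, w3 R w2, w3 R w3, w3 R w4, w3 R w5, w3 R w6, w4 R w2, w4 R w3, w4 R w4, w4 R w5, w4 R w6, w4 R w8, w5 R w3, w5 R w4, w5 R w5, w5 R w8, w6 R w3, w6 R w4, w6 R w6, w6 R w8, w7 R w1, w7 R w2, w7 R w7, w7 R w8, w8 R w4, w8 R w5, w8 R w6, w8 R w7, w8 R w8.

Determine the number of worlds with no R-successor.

R is serial; there are no such worlds.

0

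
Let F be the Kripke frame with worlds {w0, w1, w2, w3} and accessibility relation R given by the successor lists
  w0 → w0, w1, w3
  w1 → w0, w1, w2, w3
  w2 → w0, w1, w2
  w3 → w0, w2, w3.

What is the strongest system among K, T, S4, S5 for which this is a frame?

T

Reflexive (axiom T): yes — every world is R-related to itself.
Transitive (axiom 4): no — w0 R w1 and w1 R w2, but not w0 R w2.
Euclidean (axiom 5): no — w0 R w3 and w0 R w1, but not w3 R w1.
So F validates K, T; S4 would additionally require R to be transitive. The strongest is T.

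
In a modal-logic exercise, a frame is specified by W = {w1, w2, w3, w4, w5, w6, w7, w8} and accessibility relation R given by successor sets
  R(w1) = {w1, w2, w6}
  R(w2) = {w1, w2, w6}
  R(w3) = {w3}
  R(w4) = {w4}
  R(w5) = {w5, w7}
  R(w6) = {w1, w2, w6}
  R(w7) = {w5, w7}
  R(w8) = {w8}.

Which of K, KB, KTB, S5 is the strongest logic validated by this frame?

S5

Symmetric (axiom B): yes — every pair in R has its reverse in R.
Reflexive (axiom T): yes — every world is R-related to itself.
Euclidean (axiom 5): yes — any two successors of a common world are R-related.
So F validates K, KB, KTB, S5. The strongest is S5.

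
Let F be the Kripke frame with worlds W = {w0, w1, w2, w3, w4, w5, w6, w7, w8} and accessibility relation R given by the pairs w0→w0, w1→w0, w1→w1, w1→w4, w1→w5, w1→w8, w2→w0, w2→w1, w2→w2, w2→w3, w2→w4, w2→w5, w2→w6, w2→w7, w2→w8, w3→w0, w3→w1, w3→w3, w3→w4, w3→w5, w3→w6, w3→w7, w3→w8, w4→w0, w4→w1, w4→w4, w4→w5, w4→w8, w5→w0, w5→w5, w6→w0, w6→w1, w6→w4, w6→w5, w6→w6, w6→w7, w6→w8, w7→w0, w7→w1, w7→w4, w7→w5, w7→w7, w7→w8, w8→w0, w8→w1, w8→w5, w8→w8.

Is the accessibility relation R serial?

Yes

Serial: yes — every world has a successor (e.g. w0 R w0).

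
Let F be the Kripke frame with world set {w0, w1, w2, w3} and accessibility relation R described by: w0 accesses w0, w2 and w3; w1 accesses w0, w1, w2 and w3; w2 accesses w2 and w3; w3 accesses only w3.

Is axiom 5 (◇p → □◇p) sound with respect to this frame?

No

The schema 5 characterises exactly the Euclidean frames.
Euclidean: no — w0 R w3 and w0 R w2, but not w3 R w2.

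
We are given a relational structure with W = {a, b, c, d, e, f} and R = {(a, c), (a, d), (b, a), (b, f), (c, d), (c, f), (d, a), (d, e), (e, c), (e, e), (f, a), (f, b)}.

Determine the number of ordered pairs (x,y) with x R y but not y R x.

7

Enumerating: (a,c), (b,a), (c,d), (c,f), (d,e), (e,c), (f,a).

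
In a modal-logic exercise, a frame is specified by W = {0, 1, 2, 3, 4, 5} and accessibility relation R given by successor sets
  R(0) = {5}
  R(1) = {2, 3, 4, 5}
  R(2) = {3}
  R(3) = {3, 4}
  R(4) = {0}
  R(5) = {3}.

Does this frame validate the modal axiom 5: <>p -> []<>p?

By correspondence theory, 5 is valid on a frame iff R is Euclidean.
Euclidean: no — 1 R 2 and 1 R 4, but not 2 R 4.

No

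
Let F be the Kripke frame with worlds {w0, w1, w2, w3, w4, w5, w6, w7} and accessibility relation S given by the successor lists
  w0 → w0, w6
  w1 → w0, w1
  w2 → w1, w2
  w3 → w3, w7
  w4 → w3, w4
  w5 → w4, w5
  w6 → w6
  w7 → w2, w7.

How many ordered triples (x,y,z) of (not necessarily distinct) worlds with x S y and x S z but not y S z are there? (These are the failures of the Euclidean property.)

Enumerating: (w0,w6,w0), (w1,w0,w1), (w2,w1,w2), (w3,w7,w3), (w4,w3,w4), (w5,w4,w5), (w7,w2,w7).

7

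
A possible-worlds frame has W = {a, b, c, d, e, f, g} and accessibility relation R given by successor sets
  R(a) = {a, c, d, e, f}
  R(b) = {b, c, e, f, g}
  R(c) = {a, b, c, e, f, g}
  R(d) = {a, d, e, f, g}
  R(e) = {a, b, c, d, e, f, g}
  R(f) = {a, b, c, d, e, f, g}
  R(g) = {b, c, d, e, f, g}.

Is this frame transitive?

Transitive: no — a R c and c R b, but not a R b.

No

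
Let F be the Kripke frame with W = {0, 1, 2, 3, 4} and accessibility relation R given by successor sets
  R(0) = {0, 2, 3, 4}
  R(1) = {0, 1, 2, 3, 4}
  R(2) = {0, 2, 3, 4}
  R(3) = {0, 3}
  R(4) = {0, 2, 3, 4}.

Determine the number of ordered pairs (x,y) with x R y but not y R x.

6

Enumerating: (1,0), (1,2), (1,3), (1,4), (2,3), (4,3).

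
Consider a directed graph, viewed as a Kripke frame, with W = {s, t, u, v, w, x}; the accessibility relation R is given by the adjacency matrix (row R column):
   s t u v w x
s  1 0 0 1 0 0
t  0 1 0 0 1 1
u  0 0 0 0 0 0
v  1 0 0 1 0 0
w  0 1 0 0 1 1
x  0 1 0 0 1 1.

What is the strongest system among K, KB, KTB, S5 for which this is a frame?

Symmetric (axiom B): yes — every pair in R has its reverse in R.
Reflexive (axiom T): no — u is not related to itself.
Euclidean (axiom 5): yes — any two successors of a common world are R-related.
So F validates K, KB; KTB would additionally require R to be reflexive. The strongest is KB.

KB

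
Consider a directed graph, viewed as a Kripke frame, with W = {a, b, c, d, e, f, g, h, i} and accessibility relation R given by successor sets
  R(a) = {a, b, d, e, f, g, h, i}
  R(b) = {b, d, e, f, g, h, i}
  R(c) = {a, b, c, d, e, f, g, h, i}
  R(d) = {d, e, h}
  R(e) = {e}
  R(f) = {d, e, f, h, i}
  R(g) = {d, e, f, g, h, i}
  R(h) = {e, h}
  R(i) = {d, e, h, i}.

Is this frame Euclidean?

Euclidean: no — a R d and a R b, but not d R b.

No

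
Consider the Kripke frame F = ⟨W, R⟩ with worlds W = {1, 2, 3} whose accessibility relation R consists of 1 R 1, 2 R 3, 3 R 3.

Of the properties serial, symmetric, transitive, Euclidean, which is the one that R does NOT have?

symmetric

Serial: yes — every world has a successor (e.g. 1 R 1).
Symmetric: no — 2 R 3 but not 3 R 2.
Transitive: yes — every two-step R-path is closed by a direct edge.
Euclidean: yes — any two successors of a common world are R-related.
Only symmetric fails.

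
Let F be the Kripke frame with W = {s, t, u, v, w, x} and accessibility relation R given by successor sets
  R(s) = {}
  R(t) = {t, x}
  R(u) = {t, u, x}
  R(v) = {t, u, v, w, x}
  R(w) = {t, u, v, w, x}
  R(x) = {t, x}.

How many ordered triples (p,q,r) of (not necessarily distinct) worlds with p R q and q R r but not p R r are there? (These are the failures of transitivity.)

0

R is transitive; there are no such tuples.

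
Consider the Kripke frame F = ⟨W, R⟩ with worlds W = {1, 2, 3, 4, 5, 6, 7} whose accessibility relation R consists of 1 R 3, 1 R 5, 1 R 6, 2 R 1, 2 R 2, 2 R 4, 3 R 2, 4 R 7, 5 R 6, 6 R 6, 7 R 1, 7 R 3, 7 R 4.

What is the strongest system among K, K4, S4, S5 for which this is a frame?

K

Transitive (axiom 4): no — 1 R 3 and 3 R 2, but not 1 R 2.
Reflexive (axiom T): no — 1 is not related to itself.
Euclidean (axiom 5): no — 1 R 3 and 1 R 5, but not 3 R 5.
So F validates K; K4 would additionally require R to be transitive. The strongest is K.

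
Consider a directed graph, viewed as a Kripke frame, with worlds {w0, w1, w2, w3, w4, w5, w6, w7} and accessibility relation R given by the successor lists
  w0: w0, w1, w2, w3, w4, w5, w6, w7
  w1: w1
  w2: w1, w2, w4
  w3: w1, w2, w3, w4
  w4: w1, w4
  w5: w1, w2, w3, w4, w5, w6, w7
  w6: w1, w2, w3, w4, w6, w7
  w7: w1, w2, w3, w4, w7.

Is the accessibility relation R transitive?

Yes

Transitive: yes — every two-step R-path is closed by a direct edge.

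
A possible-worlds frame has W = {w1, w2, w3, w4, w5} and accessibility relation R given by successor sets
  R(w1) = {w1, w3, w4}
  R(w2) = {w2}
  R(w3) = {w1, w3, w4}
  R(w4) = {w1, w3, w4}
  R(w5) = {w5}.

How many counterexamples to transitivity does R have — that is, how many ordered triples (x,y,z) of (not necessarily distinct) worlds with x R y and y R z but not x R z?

0

R is transitive; there are no such tuples.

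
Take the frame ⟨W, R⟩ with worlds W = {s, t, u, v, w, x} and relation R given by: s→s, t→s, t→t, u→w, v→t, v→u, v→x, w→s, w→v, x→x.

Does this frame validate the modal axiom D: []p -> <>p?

By correspondence theory, D is valid on a frame iff R is serial.
Serial: yes — every world has a successor (e.g. s R s).

Yes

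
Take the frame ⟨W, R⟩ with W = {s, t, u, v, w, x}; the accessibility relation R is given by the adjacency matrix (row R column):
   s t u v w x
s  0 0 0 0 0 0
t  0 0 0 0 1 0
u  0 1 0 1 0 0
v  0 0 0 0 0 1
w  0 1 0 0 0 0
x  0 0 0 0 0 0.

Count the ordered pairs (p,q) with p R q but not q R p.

3

Enumerating: (u,t), (u,v), (v,x).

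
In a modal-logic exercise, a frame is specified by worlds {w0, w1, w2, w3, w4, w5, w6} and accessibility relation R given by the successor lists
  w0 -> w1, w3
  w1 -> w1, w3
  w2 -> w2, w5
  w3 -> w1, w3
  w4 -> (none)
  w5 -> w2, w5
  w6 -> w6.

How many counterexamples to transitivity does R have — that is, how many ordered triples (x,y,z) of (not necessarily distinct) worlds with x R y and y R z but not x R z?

0

R is transitive; there are no such tuples.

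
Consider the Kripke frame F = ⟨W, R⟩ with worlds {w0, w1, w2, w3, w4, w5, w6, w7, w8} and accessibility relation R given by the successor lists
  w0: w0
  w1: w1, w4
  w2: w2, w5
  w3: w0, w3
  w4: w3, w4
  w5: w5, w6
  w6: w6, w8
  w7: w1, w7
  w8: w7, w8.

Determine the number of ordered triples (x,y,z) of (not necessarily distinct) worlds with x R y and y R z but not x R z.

Enumerating: (w1,w4,w3), (w2,w5,w6), (w4,w3,w0), (w5,w6,w8), (w6,w8,w7), (w7,w1,w4), (w8,w7,w1).

7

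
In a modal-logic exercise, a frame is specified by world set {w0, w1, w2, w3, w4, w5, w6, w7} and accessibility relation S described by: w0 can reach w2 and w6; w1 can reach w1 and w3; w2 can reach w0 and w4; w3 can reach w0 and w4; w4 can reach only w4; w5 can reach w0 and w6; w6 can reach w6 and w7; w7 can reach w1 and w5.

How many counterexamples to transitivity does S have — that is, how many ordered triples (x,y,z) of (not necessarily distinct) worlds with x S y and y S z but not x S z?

16

Enumerating: (w0,w2,w0), (w0,w2,w4), (w0,w6,w7), (w1,w3,w0), (w1,w3,w4), (w2,w0,w2), (w2,w0,w6), (w3,w0,w2), (w3,w0,w6), (w5,w0,w2), (w5,w6,w7), (w6,w7,w1), (w6,w7,w5), (w7,w1,w3), (w7,w5,w0), (w7,w5,w6).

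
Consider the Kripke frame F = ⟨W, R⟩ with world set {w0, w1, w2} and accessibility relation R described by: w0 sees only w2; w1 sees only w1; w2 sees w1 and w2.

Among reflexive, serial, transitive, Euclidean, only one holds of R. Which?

serial

Reflexive: no — w0 is not related to itself.
Serial: yes — every world has a successor (e.g. w0 R w2).
Transitive: no — w0 R w2 and w2 R w1, but not w0 R w1.
Euclidean: no — w2 R w1 and w2 R w2, but not w1 R w2.
Only serial holds.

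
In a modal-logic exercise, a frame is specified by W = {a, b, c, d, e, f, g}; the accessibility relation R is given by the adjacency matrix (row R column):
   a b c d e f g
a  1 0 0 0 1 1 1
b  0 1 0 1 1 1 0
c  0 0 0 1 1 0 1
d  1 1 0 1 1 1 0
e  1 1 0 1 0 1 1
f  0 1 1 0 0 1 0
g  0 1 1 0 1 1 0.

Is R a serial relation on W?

Serial: yes — every world has a successor (e.g. a R a).

Yes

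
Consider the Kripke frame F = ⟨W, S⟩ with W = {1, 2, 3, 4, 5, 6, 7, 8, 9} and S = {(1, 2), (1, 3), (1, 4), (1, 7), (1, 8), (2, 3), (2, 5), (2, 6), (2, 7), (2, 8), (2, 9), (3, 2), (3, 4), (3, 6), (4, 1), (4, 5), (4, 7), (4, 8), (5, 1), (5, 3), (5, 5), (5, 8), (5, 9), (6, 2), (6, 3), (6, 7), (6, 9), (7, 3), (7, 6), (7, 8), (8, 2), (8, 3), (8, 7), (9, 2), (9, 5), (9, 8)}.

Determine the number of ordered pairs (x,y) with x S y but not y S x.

Enumerating: (1,2), (1,3), (1,7), (1,8), (2,5), (2,7), (3,4), (4,5), (4,7), (4,8), (5,1), (5,3), (5,8), (6,9), (7,3), (8,3), (9,8).

17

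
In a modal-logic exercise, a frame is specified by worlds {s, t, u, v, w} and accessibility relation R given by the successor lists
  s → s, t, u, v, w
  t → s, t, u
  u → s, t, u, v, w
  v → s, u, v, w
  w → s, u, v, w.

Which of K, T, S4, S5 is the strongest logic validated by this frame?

Reflexive (axiom T): yes — every world is R-related to itself.
Transitive (axiom 4): no — t R s and s R v, but not t R v.
Euclidean (axiom 5): no — s R t and s R v, but not t R v.
So F validates K, T; S4 would additionally require R to be transitive. The strongest is T.

T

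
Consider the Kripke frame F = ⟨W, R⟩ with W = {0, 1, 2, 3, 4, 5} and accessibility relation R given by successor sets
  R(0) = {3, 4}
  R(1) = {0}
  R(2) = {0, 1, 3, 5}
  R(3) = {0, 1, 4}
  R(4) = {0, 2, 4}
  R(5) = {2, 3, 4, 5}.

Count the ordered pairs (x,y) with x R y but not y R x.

9

Enumerating: (1,0), (2,0), (2,1), (2,3), (3,1), (3,4), (4,2), (5,3), (5,4).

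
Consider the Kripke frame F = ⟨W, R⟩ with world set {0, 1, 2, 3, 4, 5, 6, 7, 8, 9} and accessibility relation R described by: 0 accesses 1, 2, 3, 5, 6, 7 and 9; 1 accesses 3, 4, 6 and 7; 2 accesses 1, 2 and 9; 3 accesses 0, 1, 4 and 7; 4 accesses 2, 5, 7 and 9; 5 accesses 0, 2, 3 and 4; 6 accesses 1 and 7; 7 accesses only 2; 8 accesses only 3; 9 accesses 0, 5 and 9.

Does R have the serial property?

Serial: yes — every world has a successor (e.g. 0 R 1).

Yes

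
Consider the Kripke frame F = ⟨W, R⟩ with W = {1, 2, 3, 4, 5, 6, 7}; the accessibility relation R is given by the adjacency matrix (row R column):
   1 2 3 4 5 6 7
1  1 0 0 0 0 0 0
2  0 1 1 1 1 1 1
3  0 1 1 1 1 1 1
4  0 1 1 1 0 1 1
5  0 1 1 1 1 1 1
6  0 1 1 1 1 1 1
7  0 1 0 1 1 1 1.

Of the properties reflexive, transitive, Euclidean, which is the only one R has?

Reflexive: yes — every world is R-related to itself.
Transitive: no — 4 R 2 and 2 R 5, but not 4 R 5.
Euclidean: no — 2 R 4 and 2 R 5, but not 4 R 5.
Only reflexive holds.

reflexive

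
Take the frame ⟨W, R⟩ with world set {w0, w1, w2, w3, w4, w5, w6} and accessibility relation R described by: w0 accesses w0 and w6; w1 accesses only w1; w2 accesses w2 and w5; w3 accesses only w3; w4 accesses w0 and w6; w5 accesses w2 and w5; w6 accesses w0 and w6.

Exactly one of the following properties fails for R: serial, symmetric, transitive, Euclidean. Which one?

symmetric

Serial: yes — every world has a successor (e.g. w0 R w0).
Symmetric: no — w4 R w0 but not w0 R w4.
Transitive: yes — every two-step R-path is closed by a direct edge.
Euclidean: yes — any two successors of a common world are R-related.
Only symmetric fails.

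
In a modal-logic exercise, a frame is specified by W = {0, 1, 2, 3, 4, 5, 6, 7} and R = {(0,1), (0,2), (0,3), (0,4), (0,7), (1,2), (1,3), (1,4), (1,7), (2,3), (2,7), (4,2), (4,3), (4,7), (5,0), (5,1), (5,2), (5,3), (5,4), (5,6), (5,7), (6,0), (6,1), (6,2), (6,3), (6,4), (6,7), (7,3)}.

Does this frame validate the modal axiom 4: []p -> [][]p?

Yes

The schema 4 characterises exactly the transitive frames.
Transitive: yes — every two-step R-path is closed by a direct edge.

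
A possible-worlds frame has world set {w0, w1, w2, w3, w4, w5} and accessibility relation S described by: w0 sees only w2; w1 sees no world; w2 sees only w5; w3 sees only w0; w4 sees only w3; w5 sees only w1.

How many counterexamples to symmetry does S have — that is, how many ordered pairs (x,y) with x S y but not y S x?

Enumerating: (w0,w2), (w2,w5), (w3,w0), (w4,w3), (w5,w1).

5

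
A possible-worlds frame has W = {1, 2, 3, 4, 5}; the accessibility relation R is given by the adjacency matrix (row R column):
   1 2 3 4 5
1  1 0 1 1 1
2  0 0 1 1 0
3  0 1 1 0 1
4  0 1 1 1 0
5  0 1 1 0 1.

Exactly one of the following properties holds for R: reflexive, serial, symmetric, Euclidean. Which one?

Reflexive: no — 2 is not related to itself.
Serial: yes — every world has a successor (e.g. 1 R 1).
Symmetric: no — 1 R 3 but not 3 R 1.
Euclidean: no — 1 R 3 and 1 R 4, but not 3 R 4.
Only serial holds.

serial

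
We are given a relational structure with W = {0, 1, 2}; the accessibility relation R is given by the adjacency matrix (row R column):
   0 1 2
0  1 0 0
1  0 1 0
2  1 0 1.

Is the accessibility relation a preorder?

Yes

Reflexive: yes — every world is R-related to itself.
Transitive: yes — every two-step R-path is closed by a direct edge.
So R is a preorder.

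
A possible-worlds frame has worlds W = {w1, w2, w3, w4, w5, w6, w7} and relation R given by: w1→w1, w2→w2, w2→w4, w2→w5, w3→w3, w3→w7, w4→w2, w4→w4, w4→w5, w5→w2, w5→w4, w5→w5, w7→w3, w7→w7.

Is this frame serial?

No

Serial: no — w6 has no R-successor.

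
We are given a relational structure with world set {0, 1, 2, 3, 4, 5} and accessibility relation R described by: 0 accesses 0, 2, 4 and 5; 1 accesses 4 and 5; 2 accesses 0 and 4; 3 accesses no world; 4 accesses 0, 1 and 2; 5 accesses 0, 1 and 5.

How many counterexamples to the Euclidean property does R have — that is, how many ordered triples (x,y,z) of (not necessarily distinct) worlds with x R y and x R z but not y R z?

Enumerating: (0,2,2), (0,2,5), (0,4,4), (0,4,5), (0,5,2), (0,5,4), (1,4,4), (1,4,5), (1,5,4), (2,4,4), (4,0,1), (4,1,0), … and 7 more.
Total: 19.

19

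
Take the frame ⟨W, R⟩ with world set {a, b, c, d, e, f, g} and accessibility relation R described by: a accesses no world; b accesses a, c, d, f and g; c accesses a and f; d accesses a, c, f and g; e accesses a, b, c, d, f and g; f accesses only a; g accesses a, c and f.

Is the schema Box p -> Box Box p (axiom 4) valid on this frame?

The schema 4 characterises exactly the transitive frames.
Transitive: yes — every two-step R-path is closed by a direct edge.

Yes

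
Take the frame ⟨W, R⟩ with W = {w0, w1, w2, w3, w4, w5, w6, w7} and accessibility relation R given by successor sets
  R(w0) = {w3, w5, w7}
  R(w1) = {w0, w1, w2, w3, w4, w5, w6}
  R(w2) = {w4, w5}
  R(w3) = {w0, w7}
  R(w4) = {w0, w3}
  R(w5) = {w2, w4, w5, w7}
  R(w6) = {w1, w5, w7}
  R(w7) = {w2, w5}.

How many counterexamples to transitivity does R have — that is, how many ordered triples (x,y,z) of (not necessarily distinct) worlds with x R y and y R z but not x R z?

32

Enumerating: (w0,w3,w0), (w0,w5,w2), (w0,w5,w4), (w0,w7,w2), (w1,w0,w7), (w1,w3,w7), (w1,w5,w7), (w1,w6,w7), (w2,w4,w0), (w2,w4,w3), (w2,w5,w2), (w2,w5,w7), … and 20 more.
Total: 32.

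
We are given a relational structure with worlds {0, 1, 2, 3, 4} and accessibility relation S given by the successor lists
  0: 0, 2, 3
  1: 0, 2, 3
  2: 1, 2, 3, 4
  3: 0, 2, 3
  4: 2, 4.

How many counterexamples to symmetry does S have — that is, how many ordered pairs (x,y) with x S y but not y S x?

Enumerating: (0,2), (1,0), (1,3).

3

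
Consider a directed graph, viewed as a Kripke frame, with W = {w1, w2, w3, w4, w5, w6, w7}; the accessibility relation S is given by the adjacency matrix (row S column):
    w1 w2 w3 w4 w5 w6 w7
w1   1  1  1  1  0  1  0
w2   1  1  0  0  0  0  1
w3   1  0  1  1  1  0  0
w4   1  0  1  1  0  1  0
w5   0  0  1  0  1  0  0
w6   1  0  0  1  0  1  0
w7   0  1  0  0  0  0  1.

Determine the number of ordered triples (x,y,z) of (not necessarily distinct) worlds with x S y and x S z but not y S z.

16

Enumerating: (w1,w2,w3), (w1,w2,w4), (w1,w2,w6), (w1,w3,w2), (w1,w3,w6), (w1,w4,w2), (w1,w6,w2), (w1,w6,w3), (w2,w1,w7), (w2,w7,w1), (w3,w1,w5), (w3,w4,w5), (w3,w5,w1), (w3,w5,w4), (w4,w3,w6), (w4,w6,w3).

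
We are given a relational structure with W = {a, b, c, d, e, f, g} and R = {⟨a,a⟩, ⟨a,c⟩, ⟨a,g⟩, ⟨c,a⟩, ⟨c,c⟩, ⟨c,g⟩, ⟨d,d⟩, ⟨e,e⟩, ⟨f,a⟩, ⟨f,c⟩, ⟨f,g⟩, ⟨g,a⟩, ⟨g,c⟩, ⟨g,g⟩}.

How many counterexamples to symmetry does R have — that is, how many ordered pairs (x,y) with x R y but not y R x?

Enumerating: (f,a), (f,c), (f,g).

3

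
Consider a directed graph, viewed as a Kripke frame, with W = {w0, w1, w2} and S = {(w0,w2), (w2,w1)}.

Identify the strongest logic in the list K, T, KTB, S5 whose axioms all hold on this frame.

Reflexive (axiom T): no — w0 is not related to itself.
Symmetric (axiom B): no — w0 S w2 but not w2 S w0.
Euclidean (axiom 5): no — w0 S w2 and w0 S w2, but not w2 S w2.
So F validates K; T would additionally require S to be reflexive. The strongest is K.

K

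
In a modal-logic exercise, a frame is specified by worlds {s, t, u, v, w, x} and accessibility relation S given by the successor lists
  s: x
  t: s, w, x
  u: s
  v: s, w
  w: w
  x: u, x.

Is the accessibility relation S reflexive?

No

Reflexive: no — s is not related to itself.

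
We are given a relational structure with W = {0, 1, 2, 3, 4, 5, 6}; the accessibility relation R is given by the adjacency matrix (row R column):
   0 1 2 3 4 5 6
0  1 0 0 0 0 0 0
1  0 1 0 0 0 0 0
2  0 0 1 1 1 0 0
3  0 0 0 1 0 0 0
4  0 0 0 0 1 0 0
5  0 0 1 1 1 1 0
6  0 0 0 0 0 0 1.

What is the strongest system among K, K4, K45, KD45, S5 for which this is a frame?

Transitive (axiom 4): yes — every two-step R-path is closed by a direct edge.
Euclidean (axiom 5): no — 2 R 3 and 2 R 4, but not 3 R 4.
Serial (axiom D): yes — every world has a successor (e.g. 0 R 0).
Reflexive (axiom T): yes — every world is R-related to itself.
So F validates K, K4; K45 would additionally require R to be Euclidean. The strongest is K4.

K4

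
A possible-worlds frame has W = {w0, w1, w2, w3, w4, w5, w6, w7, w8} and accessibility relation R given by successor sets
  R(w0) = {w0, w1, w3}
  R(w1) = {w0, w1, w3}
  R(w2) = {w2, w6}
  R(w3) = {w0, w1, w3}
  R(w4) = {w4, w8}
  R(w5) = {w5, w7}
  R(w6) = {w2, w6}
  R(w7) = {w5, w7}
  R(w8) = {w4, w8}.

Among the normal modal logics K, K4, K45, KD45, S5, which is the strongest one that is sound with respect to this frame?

Transitive (axiom 4): yes — every two-step R-path is closed by a direct edge.
Euclidean (axiom 5): yes — any two successors of a common world are R-related.
Serial (axiom D): yes — every world has a successor (e.g. w0 R w0).
Reflexive (axiom T): yes — every world is R-related to itself.
So F validates K, K4, K45, KD45, S5. The strongest is S5.

S5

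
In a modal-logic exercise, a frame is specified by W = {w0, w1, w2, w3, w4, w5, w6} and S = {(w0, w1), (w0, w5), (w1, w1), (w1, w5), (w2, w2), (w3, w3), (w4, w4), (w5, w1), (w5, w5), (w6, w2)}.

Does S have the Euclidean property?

Yes

Euclidean: yes — any two successors of a common world are S-related.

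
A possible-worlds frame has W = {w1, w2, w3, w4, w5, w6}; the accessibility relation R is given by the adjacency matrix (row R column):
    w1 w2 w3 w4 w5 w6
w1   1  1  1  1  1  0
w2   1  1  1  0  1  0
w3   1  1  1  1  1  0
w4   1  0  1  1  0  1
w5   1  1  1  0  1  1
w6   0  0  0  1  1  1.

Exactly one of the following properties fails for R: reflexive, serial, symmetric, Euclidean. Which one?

Reflexive: yes — every world is R-related to itself.
Serial: yes — every world has a successor (e.g. w1 R w1).
Symmetric: yes — every pair in R has its reverse in R.
Euclidean: no — w1 R w2 and w1 R w4, but not w2 R w4.
Only Euclidean fails.

Euclidean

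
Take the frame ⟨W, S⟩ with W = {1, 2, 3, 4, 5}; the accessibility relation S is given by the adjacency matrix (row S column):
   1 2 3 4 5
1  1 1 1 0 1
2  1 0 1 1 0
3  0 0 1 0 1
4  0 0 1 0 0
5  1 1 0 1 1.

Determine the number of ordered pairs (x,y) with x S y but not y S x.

Enumerating: (1,3), (2,3), (2,4), (3,5), (4,3), (5,2), (5,4).

7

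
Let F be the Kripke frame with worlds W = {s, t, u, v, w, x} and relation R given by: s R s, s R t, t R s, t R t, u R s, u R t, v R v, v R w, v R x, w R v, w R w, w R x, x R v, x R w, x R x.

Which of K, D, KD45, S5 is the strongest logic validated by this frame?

Serial (axiom D): yes — every world has a successor (e.g. s R s).
Transitive (axiom 4): yes — every two-step R-path is closed by a direct edge.
Euclidean (axiom 5): yes — any two successors of a common world are R-related.
Reflexive (axiom T): no — u is not related to itself.
So F validates K, D, KD45; S5 would additionally require R to be reflexive. The strongest is KD45.

KD45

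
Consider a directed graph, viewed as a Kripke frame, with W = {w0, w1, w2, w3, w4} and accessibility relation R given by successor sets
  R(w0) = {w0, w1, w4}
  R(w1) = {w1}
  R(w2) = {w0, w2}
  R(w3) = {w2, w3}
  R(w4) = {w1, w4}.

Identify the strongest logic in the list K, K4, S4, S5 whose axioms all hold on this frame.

Transitive (axiom 4): no — w2 R w0 and w0 R w1, but not w2 R w1.
Reflexive (axiom T): yes — every world is R-related to itself.
Euclidean (axiom 5): no — w0 R w1 and w0 R w4, but not w1 R w4.
So F validates K; K4 would additionally require R to be transitive. The strongest is K.

K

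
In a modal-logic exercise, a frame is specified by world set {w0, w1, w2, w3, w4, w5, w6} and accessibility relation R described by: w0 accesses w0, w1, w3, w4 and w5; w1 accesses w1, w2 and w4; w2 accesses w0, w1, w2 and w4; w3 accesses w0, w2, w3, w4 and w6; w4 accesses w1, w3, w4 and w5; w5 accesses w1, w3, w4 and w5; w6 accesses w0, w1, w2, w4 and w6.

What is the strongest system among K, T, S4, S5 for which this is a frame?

Reflexive (axiom T): yes — every world is R-related to itself.
Transitive (axiom 4): no — w0 R w1 and w1 R w2, but not w0 R w2.
Euclidean (axiom 5): no — w0 R w1 and w0 R w3, but not w1 R w3.
So F validates K, T; S4 would additionally require R to be transitive. The strongest is T.

T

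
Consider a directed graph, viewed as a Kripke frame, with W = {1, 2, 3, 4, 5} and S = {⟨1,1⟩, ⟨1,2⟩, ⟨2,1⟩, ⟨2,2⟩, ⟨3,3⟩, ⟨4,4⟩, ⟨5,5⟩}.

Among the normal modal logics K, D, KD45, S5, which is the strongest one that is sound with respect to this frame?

S5

Serial (axiom D): yes — every world has a successor (e.g. 1 S 1).
Transitive (axiom 4): yes — every two-step S-path is closed by a direct edge.
Euclidean (axiom 5): yes — any two successors of a common world are S-related.
Reflexive (axiom T): yes — every world is S-related to itself.
So F validates K, D, KD45, S5. The strongest is S5.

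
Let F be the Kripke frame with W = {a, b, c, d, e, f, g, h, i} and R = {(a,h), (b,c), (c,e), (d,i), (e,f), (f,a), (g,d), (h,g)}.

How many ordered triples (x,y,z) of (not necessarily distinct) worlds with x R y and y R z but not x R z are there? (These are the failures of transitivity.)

7

Enumerating: (a,h,g), (b,c,e), (c,e,f), (e,f,a), (f,a,h), (g,d,i), (h,g,d).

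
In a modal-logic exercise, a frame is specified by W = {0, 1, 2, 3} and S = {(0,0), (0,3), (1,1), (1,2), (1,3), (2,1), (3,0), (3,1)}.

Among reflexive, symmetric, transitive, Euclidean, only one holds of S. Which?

Reflexive: no — 2 is not related to itself.
Symmetric: yes — every pair in S has its reverse in S.
Transitive: no — 0 S 3 and 3 S 1, but not 0 S 1.
Euclidean: no — 1 S 2 and 1 S 3, but not 2 S 3.
Only symmetric holds.

symmetric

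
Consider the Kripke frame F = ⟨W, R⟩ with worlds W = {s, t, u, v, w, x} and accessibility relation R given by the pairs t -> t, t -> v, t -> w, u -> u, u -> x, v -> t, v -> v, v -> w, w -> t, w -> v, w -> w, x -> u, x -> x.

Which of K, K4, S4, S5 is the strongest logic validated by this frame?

Transitive (axiom 4): yes — every two-step R-path is closed by a direct edge.
Reflexive (axiom T): no — s is not related to itself.
Euclidean (axiom 5): yes — any two successors of a common world are R-related.
So F validates K, K4; S4 would additionally require R to be reflexive. The strongest is K4.

K4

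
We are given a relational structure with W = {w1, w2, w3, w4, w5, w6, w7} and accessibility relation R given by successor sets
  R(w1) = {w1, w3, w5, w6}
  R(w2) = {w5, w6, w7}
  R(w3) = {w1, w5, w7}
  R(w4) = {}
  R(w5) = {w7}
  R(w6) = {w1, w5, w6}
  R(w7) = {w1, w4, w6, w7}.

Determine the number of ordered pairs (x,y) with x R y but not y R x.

11

Enumerating: (w1,w5), (w2,w5), (w2,w6), (w2,w7), (w3,w5), (w3,w7), (w5,w7), (w6,w5), (w7,w1), (w7,w4), (w7,w6).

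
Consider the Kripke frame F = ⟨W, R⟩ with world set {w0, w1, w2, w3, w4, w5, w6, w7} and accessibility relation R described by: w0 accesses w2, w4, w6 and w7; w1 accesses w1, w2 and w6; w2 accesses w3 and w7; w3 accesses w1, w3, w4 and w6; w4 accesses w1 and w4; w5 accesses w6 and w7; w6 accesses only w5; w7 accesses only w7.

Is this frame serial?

Yes

Serial: yes — every world has a successor (e.g. w0 R w2).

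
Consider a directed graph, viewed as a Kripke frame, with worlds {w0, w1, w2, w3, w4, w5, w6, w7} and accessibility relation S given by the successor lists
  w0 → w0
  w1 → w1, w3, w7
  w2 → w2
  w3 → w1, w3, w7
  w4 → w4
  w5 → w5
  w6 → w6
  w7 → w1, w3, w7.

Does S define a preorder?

Reflexive: yes — every world is S-related to itself.
Transitive: yes — every two-step S-path is closed by a direct edge.
So S is a preorder.

Yes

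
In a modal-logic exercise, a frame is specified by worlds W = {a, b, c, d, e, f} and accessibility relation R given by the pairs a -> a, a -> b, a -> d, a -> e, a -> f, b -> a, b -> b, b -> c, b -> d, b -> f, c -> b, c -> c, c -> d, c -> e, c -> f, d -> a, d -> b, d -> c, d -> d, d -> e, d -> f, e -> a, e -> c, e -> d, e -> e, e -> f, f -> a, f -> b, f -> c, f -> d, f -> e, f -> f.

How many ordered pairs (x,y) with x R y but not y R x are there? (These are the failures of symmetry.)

R is symmetric; there are no such tuples.

0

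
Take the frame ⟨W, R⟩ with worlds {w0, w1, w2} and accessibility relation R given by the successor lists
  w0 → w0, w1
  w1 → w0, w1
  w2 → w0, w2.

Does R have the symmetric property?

No

Symmetric: no — w2 R w0 but not w0 R w2.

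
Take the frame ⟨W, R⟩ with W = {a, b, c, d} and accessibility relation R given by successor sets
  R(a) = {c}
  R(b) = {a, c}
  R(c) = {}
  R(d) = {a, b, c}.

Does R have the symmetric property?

Symmetric: no — a R c but not c R a.

No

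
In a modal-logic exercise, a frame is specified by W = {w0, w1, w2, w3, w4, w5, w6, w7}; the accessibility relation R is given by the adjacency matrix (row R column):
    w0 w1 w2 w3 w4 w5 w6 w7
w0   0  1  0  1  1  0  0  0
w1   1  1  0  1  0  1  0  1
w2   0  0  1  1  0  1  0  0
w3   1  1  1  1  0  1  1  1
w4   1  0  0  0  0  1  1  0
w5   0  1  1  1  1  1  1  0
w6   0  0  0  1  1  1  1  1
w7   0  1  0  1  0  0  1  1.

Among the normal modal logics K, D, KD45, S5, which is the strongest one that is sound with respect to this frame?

D

Serial (axiom D): yes — every world has a successor (e.g. w0 R w1).
Transitive (axiom 4): no — w0 R w1 and w1 R w5, but not w0 R w5.
Euclidean (axiom 5): no — w0 R w1 and w0 R w4, but not w1 R w4.
Reflexive (axiom T): no — w0 is not related to itself.
So F validates K, D; KD45 would additionally require R to be Euclidean and transitive. The strongest is D.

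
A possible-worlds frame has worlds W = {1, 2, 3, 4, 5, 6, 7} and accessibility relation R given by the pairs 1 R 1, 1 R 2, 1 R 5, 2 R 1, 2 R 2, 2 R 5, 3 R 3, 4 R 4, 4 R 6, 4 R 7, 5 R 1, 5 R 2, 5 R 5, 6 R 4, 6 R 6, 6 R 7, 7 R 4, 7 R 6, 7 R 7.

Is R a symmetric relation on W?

Yes

Symmetric: yes — every pair in R has its reverse in R.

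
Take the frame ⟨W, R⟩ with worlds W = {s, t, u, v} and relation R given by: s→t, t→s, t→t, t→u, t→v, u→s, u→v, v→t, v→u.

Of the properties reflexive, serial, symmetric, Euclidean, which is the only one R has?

serial

Reflexive: no — s is not related to itself.
Serial: yes — every world has a successor (e.g. s R t).
Symmetric: no — t R u but not u R t.
Euclidean: no — t R s and t R u, but not s R u.
Only serial holds.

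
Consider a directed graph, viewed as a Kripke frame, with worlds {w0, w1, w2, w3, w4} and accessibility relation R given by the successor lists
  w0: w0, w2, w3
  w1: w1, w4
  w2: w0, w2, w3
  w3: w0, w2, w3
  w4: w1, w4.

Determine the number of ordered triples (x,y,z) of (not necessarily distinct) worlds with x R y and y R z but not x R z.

0

R is transitive; there are no such tuples.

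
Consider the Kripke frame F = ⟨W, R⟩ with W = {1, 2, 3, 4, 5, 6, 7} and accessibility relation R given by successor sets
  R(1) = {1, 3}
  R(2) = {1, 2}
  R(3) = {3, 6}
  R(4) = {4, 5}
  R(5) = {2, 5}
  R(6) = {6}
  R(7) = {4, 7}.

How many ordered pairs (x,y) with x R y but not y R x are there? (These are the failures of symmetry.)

Enumerating: (1,3), (2,1), (3,6), (4,5), (5,2), (7,4).

6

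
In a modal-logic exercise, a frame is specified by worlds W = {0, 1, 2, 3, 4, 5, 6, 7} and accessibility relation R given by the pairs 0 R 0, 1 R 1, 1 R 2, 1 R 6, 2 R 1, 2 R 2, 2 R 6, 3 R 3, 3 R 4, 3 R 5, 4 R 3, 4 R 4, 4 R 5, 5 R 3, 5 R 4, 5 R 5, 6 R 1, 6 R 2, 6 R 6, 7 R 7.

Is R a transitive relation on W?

Yes

Transitive: yes — every two-step R-path is closed by a direct edge.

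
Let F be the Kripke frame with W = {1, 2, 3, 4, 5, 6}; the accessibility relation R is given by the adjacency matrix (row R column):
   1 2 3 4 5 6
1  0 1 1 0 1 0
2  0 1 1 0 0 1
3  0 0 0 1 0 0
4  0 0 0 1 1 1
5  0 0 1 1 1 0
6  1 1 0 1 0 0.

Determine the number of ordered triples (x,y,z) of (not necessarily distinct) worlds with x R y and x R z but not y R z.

22

Enumerating: (1,2,5), (1,3,2), (1,3,3), (1,3,5), (1,5,2), (2,3,2), (2,3,3), (2,3,6), (2,6,3), (2,6,6), (4,5,6), (4,6,5), … and 10 more.
Total: 22.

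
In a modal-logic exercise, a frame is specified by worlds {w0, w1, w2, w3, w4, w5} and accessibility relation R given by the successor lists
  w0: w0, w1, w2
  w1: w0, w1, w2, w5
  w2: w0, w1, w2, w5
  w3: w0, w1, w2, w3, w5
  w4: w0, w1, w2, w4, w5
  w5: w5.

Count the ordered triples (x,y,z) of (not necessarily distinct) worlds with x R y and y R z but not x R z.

2

Enumerating: (w0,w1,w5), (w0,w2,w5).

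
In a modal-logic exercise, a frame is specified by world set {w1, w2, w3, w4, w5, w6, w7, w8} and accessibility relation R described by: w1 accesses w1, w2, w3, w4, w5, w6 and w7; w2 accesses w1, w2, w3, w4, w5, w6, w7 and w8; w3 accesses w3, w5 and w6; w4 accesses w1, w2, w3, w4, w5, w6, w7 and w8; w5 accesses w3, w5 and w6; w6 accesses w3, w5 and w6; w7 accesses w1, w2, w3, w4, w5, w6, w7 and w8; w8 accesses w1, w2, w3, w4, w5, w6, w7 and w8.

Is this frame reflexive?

Reflexive: yes — every world is R-related to itself.

Yes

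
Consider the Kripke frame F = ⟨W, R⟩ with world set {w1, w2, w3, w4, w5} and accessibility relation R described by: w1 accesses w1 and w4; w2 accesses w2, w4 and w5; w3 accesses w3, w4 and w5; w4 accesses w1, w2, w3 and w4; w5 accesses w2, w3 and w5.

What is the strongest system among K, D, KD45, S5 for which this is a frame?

Serial (axiom D): yes — every world has a successor (e.g. w1 R w1).
Transitive (axiom 4): no — w1 R w4 and w4 R w2, but not w1 R w2.
Euclidean (axiom 5): no — w2 R w4 and w2 R w5, but not w4 R w5.
Reflexive (axiom T): yes — every world is R-related to itself.
So F validates K, D; KD45 would additionally require R to be Euclidean and transitive. The strongest is D.

D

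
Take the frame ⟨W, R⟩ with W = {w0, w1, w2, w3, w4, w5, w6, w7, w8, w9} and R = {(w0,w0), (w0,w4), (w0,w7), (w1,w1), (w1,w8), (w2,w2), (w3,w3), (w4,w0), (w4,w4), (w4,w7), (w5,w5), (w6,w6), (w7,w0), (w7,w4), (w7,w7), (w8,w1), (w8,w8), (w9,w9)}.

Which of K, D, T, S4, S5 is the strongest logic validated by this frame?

S5

Serial (axiom D): yes — every world has a successor (e.g. w0 R w0).
Reflexive (axiom T): yes — every world is R-related to itself.
Transitive (axiom 4): yes — every two-step R-path is closed by a direct edge.
Euclidean (axiom 5): yes — any two successors of a common world are R-related.
So F validates K, D, T, S4, S5. The strongest is S5.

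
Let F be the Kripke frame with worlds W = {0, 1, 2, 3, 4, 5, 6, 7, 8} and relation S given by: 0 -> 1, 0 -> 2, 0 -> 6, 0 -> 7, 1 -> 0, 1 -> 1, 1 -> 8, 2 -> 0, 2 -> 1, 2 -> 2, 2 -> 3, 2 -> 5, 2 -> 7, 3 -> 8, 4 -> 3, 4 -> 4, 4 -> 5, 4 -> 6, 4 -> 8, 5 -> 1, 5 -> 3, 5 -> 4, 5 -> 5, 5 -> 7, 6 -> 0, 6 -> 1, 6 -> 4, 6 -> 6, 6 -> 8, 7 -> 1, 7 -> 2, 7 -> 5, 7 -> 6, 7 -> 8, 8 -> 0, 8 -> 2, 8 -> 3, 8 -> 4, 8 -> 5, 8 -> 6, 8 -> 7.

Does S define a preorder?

No

Reflexive: no — 0 is not related to itself.
Transitive: no — 0 S 1 and 1 S 8, but not 0 S 8.
So S is not a preorder.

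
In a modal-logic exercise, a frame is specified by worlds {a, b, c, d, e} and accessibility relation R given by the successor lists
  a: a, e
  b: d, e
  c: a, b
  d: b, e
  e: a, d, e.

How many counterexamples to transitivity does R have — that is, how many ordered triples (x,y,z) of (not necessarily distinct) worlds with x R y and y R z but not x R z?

Enumerating: (a,e,d), (b,d,b), (b,e,a), (c,a,e), (c,b,d), (c,b,e), (d,b,d), (d,e,a), (d,e,d), (e,d,b).

10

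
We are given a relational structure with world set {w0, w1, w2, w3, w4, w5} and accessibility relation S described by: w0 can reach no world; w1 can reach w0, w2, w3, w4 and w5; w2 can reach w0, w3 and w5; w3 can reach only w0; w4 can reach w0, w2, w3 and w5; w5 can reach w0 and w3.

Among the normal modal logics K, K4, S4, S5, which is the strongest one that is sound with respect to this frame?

K4

Transitive (axiom 4): yes — every two-step S-path is closed by a direct edge.
Reflexive (axiom T): no — w0 is not related to itself.
Euclidean (axiom 5): no — w1 S w0 and w1 S w2, but not w0 S w2.
So F validates K, K4; S4 would additionally require S to be reflexive. The strongest is K4.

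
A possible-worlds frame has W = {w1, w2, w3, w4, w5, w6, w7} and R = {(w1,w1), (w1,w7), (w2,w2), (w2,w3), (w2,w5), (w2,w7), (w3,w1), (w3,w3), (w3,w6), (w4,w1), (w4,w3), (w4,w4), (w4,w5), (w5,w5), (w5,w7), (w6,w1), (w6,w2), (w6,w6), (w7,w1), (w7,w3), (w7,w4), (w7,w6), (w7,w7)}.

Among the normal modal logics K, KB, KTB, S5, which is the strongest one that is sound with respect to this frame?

Symmetric (axiom B): no — w2 R w3 but not w3 R w2.
Reflexive (axiom T): yes — every world is R-related to itself.
Euclidean (axiom 5): no — w2 R w3 and w2 R w5, but not w3 R w5.
So F validates K; KB would additionally require R to be symmetric. The strongest is K.

K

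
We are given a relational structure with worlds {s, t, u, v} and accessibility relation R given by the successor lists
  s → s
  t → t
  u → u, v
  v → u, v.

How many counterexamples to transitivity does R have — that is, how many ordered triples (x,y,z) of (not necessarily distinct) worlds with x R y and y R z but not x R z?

R is transitive; there are no such tuples.

0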